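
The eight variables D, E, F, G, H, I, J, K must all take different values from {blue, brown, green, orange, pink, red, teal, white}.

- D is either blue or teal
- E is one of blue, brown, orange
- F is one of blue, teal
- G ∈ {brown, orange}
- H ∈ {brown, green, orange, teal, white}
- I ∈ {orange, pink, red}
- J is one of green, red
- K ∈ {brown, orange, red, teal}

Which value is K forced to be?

red

The 8 variables draw from only 8 values {blue, brown, green, orange, pink, red, teal, white}, so each is used; only I can be pink, hence I = pink.
The 7 still-open variables draw from only 7 values {blue, brown, green, orange, red, teal, white}, so each is used; only H can be white, hence H = white.
The 6 still-open variables draw from only 6 values {blue, brown, green, orange, red, teal}, so each is used; only J can be green, hence J = green.
The 5 still-open variables draw from only 5 values {blue, brown, orange, red, teal}, so each is used; only K can be red, hence K = red.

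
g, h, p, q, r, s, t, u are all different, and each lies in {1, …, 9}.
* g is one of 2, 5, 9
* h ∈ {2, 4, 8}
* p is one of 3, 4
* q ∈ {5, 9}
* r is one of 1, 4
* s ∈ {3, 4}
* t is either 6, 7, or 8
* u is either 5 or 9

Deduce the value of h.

8

The 2 variables p and s are confined to {3, 4}, which locks those values in; drop them from h, r.
That leaves r = 1.
q and u between them cover only {5, 9} — a naked pair. Remove those values from g.
g's domain is down to {2}, so g = 2. Strike 2 from h.
So h = 8.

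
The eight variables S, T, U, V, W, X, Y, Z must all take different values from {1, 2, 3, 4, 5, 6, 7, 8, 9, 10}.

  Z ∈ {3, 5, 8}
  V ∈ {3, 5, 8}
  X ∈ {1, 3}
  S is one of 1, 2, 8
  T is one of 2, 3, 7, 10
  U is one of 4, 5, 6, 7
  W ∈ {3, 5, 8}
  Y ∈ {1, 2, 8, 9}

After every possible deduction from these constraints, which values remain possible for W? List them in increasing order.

The 3 variables V, W, Z are confined to {3, 5, 8}, which locks those values in; drop them from S, T, U, X, Y.
X must be 1 (only option left). So S, Y can't be 1.
S's domain is down to {2}, so S = 2. Eliminate 2 elsewhere: T, Y.
Y has just one choice, so Y = 9.
No further eliminations apply; W can still be any of 3, 5, 8.

3, 5, 8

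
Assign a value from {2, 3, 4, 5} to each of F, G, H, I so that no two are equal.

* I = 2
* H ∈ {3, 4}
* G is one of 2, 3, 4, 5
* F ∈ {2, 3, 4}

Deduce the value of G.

5

I must be 2 (only option left). So F, G can't be 2.
Among the 3 still-open variables, 5 fits only G (and all 3 values in {3, 4, 5} must be used), so G = 5.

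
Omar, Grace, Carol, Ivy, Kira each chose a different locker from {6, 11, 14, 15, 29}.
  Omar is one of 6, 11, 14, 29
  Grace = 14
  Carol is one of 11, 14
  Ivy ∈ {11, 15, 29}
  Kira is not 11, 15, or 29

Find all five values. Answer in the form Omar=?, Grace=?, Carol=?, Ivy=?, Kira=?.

Omar=29, Grace=14, Carol=11, Ivy=15, Kira=6

Grace has just one choice, so Grace = 14. Eliminate 14 elsewhere: Omar, Carol, Kira.
Carol's domain is down to {11}, so Carol = 11. So Omar, Ivy can't be 11.
Kira must be 6 (only option left). Eliminate 6 elsewhere: Omar.
That leaves Omar = 29. Remove 29 from Ivy.
Ivy's domain is down to {15}, so Ivy = 15.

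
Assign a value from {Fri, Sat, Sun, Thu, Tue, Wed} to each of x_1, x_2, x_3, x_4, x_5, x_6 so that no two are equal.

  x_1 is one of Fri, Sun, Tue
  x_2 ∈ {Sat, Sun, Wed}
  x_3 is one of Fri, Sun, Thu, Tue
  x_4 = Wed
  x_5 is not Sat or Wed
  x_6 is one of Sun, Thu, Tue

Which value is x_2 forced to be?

x_4 has just one choice, so x_4 = Wed. Eliminate Wed elsewhere: x_2.
Among the 5 still-open variables, Sat fits only x_2 (and all 5 values in {Fri, Sat, Sun, Thu, Tue} must be used), so x_2 = Sat.

Sat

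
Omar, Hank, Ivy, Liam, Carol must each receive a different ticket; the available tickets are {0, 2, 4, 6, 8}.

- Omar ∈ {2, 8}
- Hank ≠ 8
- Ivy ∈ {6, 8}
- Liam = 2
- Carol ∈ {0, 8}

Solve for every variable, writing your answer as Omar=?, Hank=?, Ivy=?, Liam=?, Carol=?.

Omar=8, Hank=4, Ivy=6, Liam=2, Carol=0

Liam has just one choice, so Liam = 2. Eliminate 2 elsewhere: Omar, Hank.
That leaves Omar = 8. Eliminate 8 elsewhere: Ivy, Carol.
Ivy's domain is down to {6}, so Ivy = 6. Remove 6 from Hank.
Carol must be 0 (only option left). Remove 0 from Hank.
Hank must be 4 (only option left).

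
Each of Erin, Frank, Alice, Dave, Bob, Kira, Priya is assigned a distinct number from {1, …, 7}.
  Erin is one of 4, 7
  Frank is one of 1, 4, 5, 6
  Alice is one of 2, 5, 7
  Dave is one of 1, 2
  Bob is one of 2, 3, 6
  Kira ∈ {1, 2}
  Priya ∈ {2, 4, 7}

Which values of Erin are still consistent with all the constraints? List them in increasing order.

4, 7

Among the 7 variables, 3 fits only Bob (and all 7 values in {1, 2, 3, 4, 5, 6, 7} must be used), so Bob = 3.
The 6 still-open variables together cover exactly {1, 2, 4, 5, 6, 7} — 6 values for 6 variables — and 6 appears only in Frank's list, so Frank = 6.
The 5 still-open variables draw from only 5 values {1, 2, 4, 5, 7}, so each is used; only Alice can be 5, hence Alice = 5.
Dave and Kira between them cover only {1, 2} — a naked pair. Remove those values from Priya.
No further eliminations apply; Erin can still be any of 4, 7.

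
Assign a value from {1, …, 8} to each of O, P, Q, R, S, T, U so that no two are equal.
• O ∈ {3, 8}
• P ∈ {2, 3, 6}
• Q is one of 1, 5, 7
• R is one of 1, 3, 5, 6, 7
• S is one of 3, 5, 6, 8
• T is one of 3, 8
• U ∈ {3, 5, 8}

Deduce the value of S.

6

The 7 variables draw from only 7 values {1, 2, 3, 5, 6, 7, 8}, so each is used; only P can be 2, hence P = 2.
O and T share exactly the 2 values {3, 8}; by pigeonhole those values go to them, so strike 3, 8 from R, S, U.
That leaves U = 5. Remove 5 from Q, R, S.
So S = 6.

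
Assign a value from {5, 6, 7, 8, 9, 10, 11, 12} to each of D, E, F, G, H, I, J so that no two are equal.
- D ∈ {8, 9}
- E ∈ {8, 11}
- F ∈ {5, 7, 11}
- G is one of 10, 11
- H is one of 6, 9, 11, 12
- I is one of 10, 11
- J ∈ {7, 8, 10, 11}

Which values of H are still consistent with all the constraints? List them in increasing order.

G and I between them cover only {10, 11} — a naked pair. Remove those values from E, F, H, J.
E's domain is down to {8}, so E = 8. Remove 8 from D, J.
J's domain is down to {7}, so J = 7. Remove 7 from F.
D must be 9 (only option left). Strike 9 from H.
F's domain is down to {5}, so F = 5.
No further eliminations apply; H can still be any of 6, 12.

6, 12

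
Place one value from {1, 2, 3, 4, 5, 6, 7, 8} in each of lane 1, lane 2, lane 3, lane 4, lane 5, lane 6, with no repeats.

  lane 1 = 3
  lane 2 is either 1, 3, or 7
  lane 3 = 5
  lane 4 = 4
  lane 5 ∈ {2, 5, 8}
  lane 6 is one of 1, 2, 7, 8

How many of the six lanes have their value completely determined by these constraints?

lane 1's domain is down to {3}, so lane 1 = 3. Remove 3 from lane 2.
lane 3's domain is down to {5}, so lane 3 = 5. So lane 5 can't be 5.
lane 4 must be 4 (only option left).
Determined: lane 1=3, lane 3=5, lane 4=4. The other lanes each still have more than one consistent value. That makes 3.

3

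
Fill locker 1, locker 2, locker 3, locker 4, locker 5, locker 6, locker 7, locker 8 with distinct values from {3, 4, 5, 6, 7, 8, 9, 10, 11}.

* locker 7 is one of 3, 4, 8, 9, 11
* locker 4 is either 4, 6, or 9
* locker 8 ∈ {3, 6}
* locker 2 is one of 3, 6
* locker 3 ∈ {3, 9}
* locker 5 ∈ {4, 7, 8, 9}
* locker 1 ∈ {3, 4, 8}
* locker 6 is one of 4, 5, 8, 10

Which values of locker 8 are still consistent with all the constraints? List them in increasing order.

3, 6

locker 2 and locker 8 share exactly the 2 values {3, 6}; by pigeonhole those values go to them, so strike 3, 6 from locker 1, locker 3, locker 4, locker 7.
locker 3 must be 9 (only option left). So locker 4, locker 5, locker 7 can't be 9.
locker 4's domain is down to {4}, so locker 4 = 4. Remove 4 from locker 1, locker 5, locker 6, locker 7.
locker 1's domain is down to {8}, so locker 1 = 8. Strike 8 from locker 5, locker 6, locker 7.
locker 5's domain is down to {7}, so locker 5 = 7.
locker 7's domain is down to {11}, so locker 7 = 11.
No further eliminations apply; locker 8 can still be any of 3, 6.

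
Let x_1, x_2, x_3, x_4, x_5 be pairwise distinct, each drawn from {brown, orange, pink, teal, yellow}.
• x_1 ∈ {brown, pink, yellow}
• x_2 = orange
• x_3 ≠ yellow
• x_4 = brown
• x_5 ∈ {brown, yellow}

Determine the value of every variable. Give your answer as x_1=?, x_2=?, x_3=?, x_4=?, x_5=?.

x_1=pink, x_2=orange, x_3=teal, x_4=brown, x_5=yellow

x_2 has just one choice, so x_2 = orange. So x_3 can't be orange.
x_4 has just one choice, so x_4 = brown. Eliminate brown elsewhere: x_1, x_3, x_5.
x_5 has just one choice, so x_5 = yellow. Strike yellow from x_1.
x_1 must be pink (only option left). Eliminate pink elsewhere: x_3.
That leaves x_3 = teal.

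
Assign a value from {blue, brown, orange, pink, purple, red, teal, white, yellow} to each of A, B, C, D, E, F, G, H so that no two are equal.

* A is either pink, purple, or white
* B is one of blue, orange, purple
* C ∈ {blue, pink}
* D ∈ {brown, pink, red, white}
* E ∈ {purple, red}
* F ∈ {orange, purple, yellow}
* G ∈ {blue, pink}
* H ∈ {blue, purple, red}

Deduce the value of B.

orange

The 8 variables draw from only 8 values {blue, brown, orange, pink, purple, red, white, yellow}, so each is used; only D can be brown, hence D = brown.
The 7 still-open variables together cover exactly {blue, orange, pink, purple, red, white, yellow} — 7 values for 7 variables — and white appears only in A's list, so A = white.
Among the 6 still-open variables, yellow fits only F (and all 6 values in {blue, orange, pink, purple, red, yellow} must be used), so F = yellow.
The 5 still-open variables together cover exactly {blue, orange, pink, purple, red} — 5 values for 5 variables — and orange appears only in B's list, so B = orange.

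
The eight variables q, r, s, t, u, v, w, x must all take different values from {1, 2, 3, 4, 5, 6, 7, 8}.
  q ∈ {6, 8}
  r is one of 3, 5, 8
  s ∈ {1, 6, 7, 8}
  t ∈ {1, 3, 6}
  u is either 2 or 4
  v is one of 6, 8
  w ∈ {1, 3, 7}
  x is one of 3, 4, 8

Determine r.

5

Among the 8 variables, 2 fits only u (and all 8 values in {1, 2, 3, 4, 5, 6, 7, 8} must be used), so u = 2.
Among the 7 still-open variables, 4 fits only x (and all 7 values in {1, 3, 4, 5, 6, 7, 8} must be used), so x = 4.
The 6 still-open variables together cover exactly {1, 3, 5, 6, 7, 8} — 6 values for 6 variables — and 5 appears only in r's list, so r = 5.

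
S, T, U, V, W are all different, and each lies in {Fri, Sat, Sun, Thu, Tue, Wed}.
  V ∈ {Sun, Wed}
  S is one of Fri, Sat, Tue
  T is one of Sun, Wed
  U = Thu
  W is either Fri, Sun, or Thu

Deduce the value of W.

Fri

U's domain is down to {Thu}, so U = Thu. Strike Thu from W.
The 2 variables T and V are confined to {Sun, Wed}, which locks those values in; drop them from W.
So W = Fri.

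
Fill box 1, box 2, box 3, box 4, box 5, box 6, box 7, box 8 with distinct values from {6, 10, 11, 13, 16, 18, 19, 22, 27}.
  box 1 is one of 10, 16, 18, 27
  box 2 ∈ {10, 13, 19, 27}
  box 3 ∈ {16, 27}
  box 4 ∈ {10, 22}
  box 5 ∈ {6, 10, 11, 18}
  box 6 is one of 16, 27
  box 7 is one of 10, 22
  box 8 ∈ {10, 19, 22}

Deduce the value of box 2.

box 3 and box 6 between them cover only {16, 27} — a naked pair. Remove those values from box 1, box 2.
box 4 and box 7 between them cover only {10, 22} — a naked pair. Remove those values from box 1, box 2, box 5, box 8.
That leaves box 1 = 18. So box 5 can't be 18.
box 8 must be 19 (only option left). So box 2 can't be 19.
So box 2 = 13.

13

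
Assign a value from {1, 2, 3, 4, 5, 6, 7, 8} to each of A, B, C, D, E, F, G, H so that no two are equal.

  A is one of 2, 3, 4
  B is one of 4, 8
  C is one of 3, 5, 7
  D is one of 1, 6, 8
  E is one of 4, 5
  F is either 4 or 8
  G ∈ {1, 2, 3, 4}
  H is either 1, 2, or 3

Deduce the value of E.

5

The 8 variables together cover exactly {1, 2, 3, 4, 5, 6, 7, 8} — 8 values for 8 variables — and 6 appears only in D's list, so D = 6.
Among the 7 still-open variables, 7 fits only C (and all 7 values in {1, 2, 3, 4, 5, 7, 8} must be used), so C = 7.
Among the 6 still-open variables, 5 fits only E (and all 6 values in {1, 2, 3, 4, 5, 8} must be used), so E = 5.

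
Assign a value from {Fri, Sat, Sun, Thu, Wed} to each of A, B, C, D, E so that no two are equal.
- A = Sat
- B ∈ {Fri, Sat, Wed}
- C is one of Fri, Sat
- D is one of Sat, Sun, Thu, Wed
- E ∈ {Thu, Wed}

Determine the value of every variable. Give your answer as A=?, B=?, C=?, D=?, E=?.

A's domain is down to {Sat}, so A = Sat. So B, C, D can't be Sat.
C must be Fri (only option left). So B can't be Fri.
B's domain is down to {Wed}, so B = Wed. Remove Wed from D, E.
That leaves E = Thu. Remove Thu from D.
D has just one choice, so D = Sun.

A=Sat, B=Wed, C=Fri, D=Sun, E=Thu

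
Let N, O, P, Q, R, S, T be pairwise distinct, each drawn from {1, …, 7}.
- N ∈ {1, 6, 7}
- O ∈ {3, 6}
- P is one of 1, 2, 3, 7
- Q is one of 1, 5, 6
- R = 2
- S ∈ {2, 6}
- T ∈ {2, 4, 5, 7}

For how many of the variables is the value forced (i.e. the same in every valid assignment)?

R has just one choice, so R = 2. So P, S, T can't be 2.
S has just one choice, so S = 6. Remove 6 from N, O, Q.
That leaves O = 3. Eliminate 3 elsewhere: P.
The 4 still-open variables draw from only 4 values {1, 4, 5, 7}, so each is used; only T can be 4, hence T = 4.
The 3 still-open variables draw from only 3 values {1, 5, 7}, so each is used; only Q can be 5, hence Q = 5.
Determined: O=3, Q=5, R=2, S=6, T=4. The other variables each still have more than one consistent value. That makes 5.

5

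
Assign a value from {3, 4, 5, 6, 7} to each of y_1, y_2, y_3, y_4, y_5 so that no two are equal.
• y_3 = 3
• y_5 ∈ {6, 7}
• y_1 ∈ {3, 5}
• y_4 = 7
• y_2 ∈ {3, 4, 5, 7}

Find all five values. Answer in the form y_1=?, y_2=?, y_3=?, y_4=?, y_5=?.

y_1=5, y_2=4, y_3=3, y_4=7, y_5=6

y_3 has just one choice, so y_3 = 3. Eliminate 3 elsewhere: y_1, y_2.
y_4's domain is down to {7}, so y_4 = 7. Strike 7 from y_2, y_5.
y_5 must be 6 (only option left).
That leaves y_1 = 5. So y_2 can't be 5.
y_2 must be 4 (only option left).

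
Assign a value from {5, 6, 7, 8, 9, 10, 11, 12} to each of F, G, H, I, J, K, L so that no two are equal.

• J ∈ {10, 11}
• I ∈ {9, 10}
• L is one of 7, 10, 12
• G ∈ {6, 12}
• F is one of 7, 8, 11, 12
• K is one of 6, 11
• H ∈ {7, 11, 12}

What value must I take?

Among the 7 variables, 8 fits only F (and all 7 values in {6, 7, 8, 9, 10, 11, 12} must be used), so F = 8.
The 6 still-open variables together cover exactly {6, 7, 9, 10, 11, 12} — 6 values for 6 variables — and 9 appears only in I's list, so I = 9.

9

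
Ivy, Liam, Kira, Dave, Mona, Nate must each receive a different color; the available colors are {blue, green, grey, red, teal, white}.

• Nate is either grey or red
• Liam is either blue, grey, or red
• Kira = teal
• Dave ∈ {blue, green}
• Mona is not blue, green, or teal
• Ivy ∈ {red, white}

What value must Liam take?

Kira must be teal (only option left).
Among the 5 still-open variables, green fits only Dave (and all 5 values in {blue, green, grey, red, white} must be used), so Dave = green.
The 4 still-open variables together cover exactly {blue, grey, red, white} — 4 values for 4 variables — and blue appears only in Liam's list, so Liam = blue.

blue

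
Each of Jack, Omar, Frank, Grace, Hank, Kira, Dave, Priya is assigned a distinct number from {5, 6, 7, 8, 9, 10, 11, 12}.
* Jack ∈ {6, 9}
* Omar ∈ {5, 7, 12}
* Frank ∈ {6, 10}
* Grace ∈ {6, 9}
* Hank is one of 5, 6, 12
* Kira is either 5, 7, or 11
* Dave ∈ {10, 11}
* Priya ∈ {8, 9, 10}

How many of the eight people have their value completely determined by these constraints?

The 8 variables draw from only 8 values {5, 6, 7, 8, 9, 10, 11, 12}, so each is used; only Priya can be 8, hence Priya = 8.
Jack and Grace between them cover only {6, 9} — a naked pair. Remove those values from Frank, Hank.
Frank's domain is down to {10}, so Frank = 10. So Dave can't be 10.
That leaves Dave = 11. Remove 11 from Kira.
Determined: Frank=10, Dave=11, Priya=8. The other people each still have more than one consistent value. That makes 3.

3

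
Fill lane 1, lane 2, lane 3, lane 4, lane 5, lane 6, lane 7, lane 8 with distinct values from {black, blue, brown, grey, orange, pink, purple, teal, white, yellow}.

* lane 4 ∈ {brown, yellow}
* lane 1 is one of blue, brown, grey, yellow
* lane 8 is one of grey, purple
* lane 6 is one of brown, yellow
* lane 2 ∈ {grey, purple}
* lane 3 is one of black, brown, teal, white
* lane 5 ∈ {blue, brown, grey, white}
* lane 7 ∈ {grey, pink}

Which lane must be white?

The 2 variables lane 2 and lane 8 are confined to {grey, purple}, which locks those values in; drop them from lane 1, lane 5, lane 7.
lane 7's domain is down to {pink}, so lane 7 = pink.
lane 4 and lane 6 between them cover only {brown, yellow} — a naked pair. Remove those values from lane 1, lane 3, lane 5.
lane 1 must be blue (only option left). So lane 5 can't be blue.
So white goes to lane 5.

lane 5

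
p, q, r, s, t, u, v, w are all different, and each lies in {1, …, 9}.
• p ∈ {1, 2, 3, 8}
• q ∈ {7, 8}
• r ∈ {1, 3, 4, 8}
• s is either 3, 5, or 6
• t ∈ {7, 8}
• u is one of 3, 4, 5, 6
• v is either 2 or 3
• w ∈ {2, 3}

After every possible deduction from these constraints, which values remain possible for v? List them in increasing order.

The 2 variables q and t are confined to {7, 8}, which locks those values in; drop them from p, r.
v and w between them cover only {2, 3} — a naked pair. Remove those values from p, r, s, u.
p's domain is down to {1}, so p = 1. So r can't be 1.
r has just one choice, so r = 4. So u can't be 4.
No further eliminations apply; v can still be any of 2, 3.

2, 3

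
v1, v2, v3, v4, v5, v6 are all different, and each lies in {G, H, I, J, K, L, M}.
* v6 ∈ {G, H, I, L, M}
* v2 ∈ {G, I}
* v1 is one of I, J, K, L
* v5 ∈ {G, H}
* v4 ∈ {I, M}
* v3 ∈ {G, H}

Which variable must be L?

v6

v3 and v5 share exactly the 2 values {G, H}; by pigeonhole those values go to them, so strike G, H from v2, v6.
v2's domain is down to {I}, so v2 = I. Strike I from v1, v4, v6.
v4 has just one choice, so v4 = M. Eliminate M elsewhere: v6.
So L goes to v6.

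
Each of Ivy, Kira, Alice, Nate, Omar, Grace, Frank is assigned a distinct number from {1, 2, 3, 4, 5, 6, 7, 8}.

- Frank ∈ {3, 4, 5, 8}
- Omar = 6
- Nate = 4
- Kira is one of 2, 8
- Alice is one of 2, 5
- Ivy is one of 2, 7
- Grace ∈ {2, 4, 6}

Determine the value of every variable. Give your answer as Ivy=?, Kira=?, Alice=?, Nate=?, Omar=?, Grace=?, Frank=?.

Ivy=7, Kira=8, Alice=5, Nate=4, Omar=6, Grace=2, Frank=3

Nate must be 4 (only option left). So Grace, Frank can't be 4.
That leaves Omar = 6. Eliminate 6 elsewhere: Grace.
Grace must be 2 (only option left). Strike 2 from Ivy, Kira, Alice.
Ivy's domain is down to {7}, so Ivy = 7.
That leaves Kira = 8. So Frank can't be 8.
Alice must be 5 (only option left). So Frank can't be 5.
Frank's domain is down to {3}, so Frank = 3.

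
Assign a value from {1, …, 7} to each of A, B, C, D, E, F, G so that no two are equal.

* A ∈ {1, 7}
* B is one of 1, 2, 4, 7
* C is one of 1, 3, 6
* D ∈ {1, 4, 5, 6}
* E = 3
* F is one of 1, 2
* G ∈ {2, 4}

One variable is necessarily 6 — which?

E has just one choice, so E = 3. Strike 3 from C.
Among the 6 still-open variables, 5 fits only D (and all 6 values in {1, 2, 4, 5, 6, 7} must be used), so D = 5.
Among the 5 still-open variables, 6 fits only C (and all 5 values in {1, 2, 4, 6, 7} must be used), so C = 6.

C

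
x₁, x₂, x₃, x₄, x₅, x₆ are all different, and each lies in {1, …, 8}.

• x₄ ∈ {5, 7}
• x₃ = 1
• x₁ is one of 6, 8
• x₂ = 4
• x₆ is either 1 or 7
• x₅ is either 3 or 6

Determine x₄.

x₂'s domain is down to {4}, so x₂ = 4.
x₃ has just one choice, so x₃ = 1. Strike 1 from x₆.
x₆'s domain is down to {7}, so x₆ = 7. Remove 7 from x₄.
So x₄ = 5.

5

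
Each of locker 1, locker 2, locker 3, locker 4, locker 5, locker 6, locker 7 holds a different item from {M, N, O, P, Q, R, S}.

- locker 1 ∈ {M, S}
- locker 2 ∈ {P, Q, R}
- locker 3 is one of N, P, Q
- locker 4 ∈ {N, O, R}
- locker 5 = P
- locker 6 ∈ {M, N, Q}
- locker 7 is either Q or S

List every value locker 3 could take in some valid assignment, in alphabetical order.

N, Q

locker 5's domain is down to {P}, so locker 5 = P. Strike P from locker 2, locker 3.
The 6 still-open variables draw from only 6 values {M, N, O, Q, R, S}, so each is used; only locker 4 can be O, hence locker 4 = O.
Among the 5 still-open variables, R fits only locker 2 (and all 5 values in {M, N, Q, R, S} must be used), so locker 2 = R.
No further eliminations apply; locker 3 can still be any of N, Q.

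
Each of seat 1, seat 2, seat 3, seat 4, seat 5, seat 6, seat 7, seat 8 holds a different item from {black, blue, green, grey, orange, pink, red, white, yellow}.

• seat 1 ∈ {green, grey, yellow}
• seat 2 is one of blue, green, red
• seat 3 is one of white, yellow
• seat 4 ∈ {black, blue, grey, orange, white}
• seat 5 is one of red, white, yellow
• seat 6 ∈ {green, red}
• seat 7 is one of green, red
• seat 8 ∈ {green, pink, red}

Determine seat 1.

grey

The 2 variables seat 6 and seat 7 are confined to {green, red}, which locks those values in; drop them from seat 1, seat 2, seat 5, seat 8.
seat 2's domain is down to {blue}, so seat 2 = blue. Strike blue from seat 4.
seat 8 must be pink (only option left).
seat 3 and seat 5 between them cover only {white, yellow} — a naked pair. Remove those values from seat 1, seat 4.
So seat 1 = grey.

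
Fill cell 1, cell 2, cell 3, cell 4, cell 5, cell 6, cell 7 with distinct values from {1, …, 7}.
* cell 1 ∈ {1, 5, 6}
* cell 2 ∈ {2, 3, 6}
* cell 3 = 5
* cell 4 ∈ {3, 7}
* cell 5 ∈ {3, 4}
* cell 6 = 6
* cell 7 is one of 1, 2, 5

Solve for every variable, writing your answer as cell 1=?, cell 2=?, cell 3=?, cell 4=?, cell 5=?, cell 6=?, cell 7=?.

cell 3's domain is down to {5}, so cell 3 = 5. Strike 5 from cell 1, cell 7.
cell 6 must be 6 (only option left). So cell 1, cell 2 can't be 6.
cell 1 has just one choice, so cell 1 = 1. So cell 7 can't be 1.
cell 7's domain is down to {2}, so cell 7 = 2. So cell 2 can't be 2.
cell 2 must be 3 (only option left). Eliminate 3 elsewhere: cell 4, cell 5.
cell 4's domain is down to {7}, so cell 4 = 7.
cell 5 must be 4 (only option left).

cell 1=1, cell 2=3, cell 3=5, cell 4=7, cell 5=4, cell 6=6, cell 7=2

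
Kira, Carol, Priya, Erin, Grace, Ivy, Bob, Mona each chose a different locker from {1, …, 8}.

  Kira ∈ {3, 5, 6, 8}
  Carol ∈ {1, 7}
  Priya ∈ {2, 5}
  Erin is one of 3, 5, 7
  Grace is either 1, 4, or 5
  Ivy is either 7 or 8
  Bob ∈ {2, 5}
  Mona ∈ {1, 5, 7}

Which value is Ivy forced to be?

8

The 8 variables together cover exactly {1, 2, 3, 4, 5, 6, 7, 8} — 8 values for 8 variables — and 4 appears only in Grace's list, so Grace = 4.
The 7 still-open variables together cover exactly {1, 2, 3, 5, 6, 7, 8} — 7 values for 7 variables — and 6 appears only in Kira's list, so Kira = 6.
The 6 still-open variables draw from only 6 values {1, 2, 3, 5, 7, 8}, so each is used; only Erin can be 3, hence Erin = 3.
Among the 5 still-open variables, 8 fits only Ivy (and all 5 values in {1, 2, 5, 7, 8} must be used), so Ivy = 8.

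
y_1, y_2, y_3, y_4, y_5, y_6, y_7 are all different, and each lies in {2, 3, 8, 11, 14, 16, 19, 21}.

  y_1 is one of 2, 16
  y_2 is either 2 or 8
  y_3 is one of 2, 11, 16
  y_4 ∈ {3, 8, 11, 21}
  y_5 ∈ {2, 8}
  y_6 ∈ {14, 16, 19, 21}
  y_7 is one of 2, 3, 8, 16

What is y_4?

21

y_2 and y_5 between them cover only {2, 8} — a naked pair. Remove those values from y_1, y_3, y_4, y_7.
That leaves y_1 = 16. Remove 16 from y_3, y_6, y_7.
y_3's domain is down to {11}, so y_3 = 11. Strike 11 from y_4.
y_7 must be 3 (only option left). Eliminate 3 elsewhere: y_4.
So y_4 = 21.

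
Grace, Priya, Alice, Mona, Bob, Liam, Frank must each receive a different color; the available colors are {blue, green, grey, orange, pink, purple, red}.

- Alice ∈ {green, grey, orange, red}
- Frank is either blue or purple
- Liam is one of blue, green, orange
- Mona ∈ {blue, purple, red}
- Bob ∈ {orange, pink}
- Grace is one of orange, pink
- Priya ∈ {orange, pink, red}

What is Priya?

The 7 variables draw from only 7 values {blue, green, grey, orange, pink, purple, red}, so each is used; only Alice can be grey, hence Alice = grey.
Among the 6 still-open variables, green fits only Liam (and all 6 values in {blue, green, orange, pink, purple, red} must be used), so Liam = green.
Grace and Bob share exactly the 2 values {orange, pink}; by pigeonhole those values go to them, so strike orange, pink from Priya.
So Priya = red.

red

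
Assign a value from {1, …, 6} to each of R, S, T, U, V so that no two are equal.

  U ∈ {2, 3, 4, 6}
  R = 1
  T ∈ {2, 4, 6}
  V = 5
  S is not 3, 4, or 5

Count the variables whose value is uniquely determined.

R has just one choice, so R = 1. Remove 1 from S.
V has just one choice, so V = 5.
Determined: R=1, V=5. The other variables each still have more than one consistent value. That makes 2.

2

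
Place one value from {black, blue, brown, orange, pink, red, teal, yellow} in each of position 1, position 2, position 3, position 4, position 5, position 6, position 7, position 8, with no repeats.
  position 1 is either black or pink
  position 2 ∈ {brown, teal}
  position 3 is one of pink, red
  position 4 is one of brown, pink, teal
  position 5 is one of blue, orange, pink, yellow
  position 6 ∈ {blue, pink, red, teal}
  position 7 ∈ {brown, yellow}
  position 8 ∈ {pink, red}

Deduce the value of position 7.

The 8 variables together cover exactly {black, blue, brown, orange, pink, red, teal, yellow} — 8 values for 8 variables — and black appears only in position 1's list, so position 1 = black.
Among the 7 still-open variables, orange fits only position 5 (and all 7 values in {blue, brown, orange, pink, red, teal, yellow} must be used), so position 5 = orange.
The 6 still-open variables draw from only 6 values {blue, brown, pink, red, teal, yellow}, so each is used; only position 6 can be blue, hence position 6 = blue.
The 5 still-open variables together cover exactly {brown, pink, red, teal, yellow} — 5 values for 5 variables — and yellow appears only in position 7's list, so position 7 = yellow.

yellow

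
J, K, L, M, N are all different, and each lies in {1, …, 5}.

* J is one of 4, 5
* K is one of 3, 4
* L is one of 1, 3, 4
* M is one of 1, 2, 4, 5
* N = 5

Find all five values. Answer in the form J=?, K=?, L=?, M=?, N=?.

N has just one choice, so N = 5. Strike 5 from J, M.
J has just one choice, so J = 4. So K, L, M can't be 4.
That leaves K = 3. So L can't be 3.
L must be 1 (only option left). Strike 1 from M.
That leaves M = 2.

J=4, K=3, L=1, M=2, N=5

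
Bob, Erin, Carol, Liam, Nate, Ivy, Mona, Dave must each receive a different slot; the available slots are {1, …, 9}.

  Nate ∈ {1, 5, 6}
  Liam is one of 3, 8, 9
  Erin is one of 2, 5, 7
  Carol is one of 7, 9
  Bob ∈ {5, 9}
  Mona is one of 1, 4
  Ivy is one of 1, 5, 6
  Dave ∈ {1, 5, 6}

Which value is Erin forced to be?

2

Nate, Ivy, Dave share exactly the 3 values {1, 5, 6}; by pigeonhole those values go to them, so strike 1, 5, 6 from Bob, Erin, Mona.
Bob's domain is down to {9}, so Bob = 9. Remove 9 from Carol, Liam.
That leaves Carol = 7. Remove 7 from Erin.
So Erin = 2.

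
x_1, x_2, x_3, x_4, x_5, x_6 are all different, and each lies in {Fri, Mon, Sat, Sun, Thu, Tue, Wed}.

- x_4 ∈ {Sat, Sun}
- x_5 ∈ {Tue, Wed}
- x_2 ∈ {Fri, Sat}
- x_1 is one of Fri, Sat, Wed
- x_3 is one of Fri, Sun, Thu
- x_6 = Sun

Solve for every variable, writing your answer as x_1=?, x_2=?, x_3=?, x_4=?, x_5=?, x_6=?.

x_6's domain is down to {Sun}, so x_6 = Sun. Remove Sun from x_3, x_4.
x_4 has just one choice, so x_4 = Sat. Eliminate Sat elsewhere: x_1, x_2.
x_2 must be Fri (only option left). Remove Fri from x_1, x_3.
That leaves x_3 = Thu.
x_1 has just one choice, so x_1 = Wed. Strike Wed from x_5.
x_5 must be Tue (only option left).

x_1=Wed, x_2=Fri, x_3=Thu, x_4=Sat, x_5=Tue, x_6=Sun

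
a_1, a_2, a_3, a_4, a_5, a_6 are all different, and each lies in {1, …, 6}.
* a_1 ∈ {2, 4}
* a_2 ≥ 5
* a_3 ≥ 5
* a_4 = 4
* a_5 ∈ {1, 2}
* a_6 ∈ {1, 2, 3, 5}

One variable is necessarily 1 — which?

a_4 has just one choice, so a_4 = 4. Remove 4 from a_1.
a_1 must be 2 (only option left). So a_5, a_6 can't be 2.

a_5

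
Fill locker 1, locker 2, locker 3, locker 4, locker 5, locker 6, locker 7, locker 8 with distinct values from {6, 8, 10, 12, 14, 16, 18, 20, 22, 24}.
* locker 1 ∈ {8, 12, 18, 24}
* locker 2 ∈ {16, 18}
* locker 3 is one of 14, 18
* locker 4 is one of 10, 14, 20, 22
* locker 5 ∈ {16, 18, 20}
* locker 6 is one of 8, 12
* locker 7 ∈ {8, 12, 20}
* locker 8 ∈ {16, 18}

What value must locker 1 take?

24

locker 2 and locker 8 share exactly the 2 values {16, 18}; by pigeonhole those values go to them, so strike 16, 18 from locker 1, locker 3, locker 5.
locker 3 must be 14 (only option left). Eliminate 14 elsewhere: locker 4.
locker 5's domain is down to {20}, so locker 5 = 20. So locker 4, locker 7 can't be 20.
locker 6 and locker 7 between them cover only {8, 12} — a naked pair. Remove those values from locker 1.
So locker 1 = 24.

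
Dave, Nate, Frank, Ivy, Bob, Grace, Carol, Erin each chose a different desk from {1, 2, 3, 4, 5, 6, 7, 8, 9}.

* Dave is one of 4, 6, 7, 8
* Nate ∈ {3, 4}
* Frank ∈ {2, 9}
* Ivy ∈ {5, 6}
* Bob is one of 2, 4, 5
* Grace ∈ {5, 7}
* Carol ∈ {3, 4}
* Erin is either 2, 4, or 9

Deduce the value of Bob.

5

The 8 variables draw from only 8 values {2, 3, 4, 5, 6, 7, 8, 9}, so each is used; only Dave can be 8, hence Dave = 8.
The 7 still-open variables draw from only 7 values {2, 3, 4, 5, 6, 7, 9}, so each is used; only Ivy can be 6, hence Ivy = 6.
The 6 still-open variables together cover exactly {2, 3, 4, 5, 7, 9} — 6 values for 6 variables — and 7 appears only in Grace's list, so Grace = 7.
The 5 still-open variables together cover exactly {2, 3, 4, 5, 9} — 5 values for 5 variables — and 5 appears only in Bob's list, so Bob = 5.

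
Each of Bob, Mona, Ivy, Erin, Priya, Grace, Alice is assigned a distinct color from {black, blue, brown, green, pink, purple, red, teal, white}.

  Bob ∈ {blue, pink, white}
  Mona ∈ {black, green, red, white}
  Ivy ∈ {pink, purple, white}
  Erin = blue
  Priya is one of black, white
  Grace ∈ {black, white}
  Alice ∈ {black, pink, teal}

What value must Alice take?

teal

Erin has just one choice, so Erin = blue. Remove blue from Bob.
Priya and Grace share exactly the 2 values {black, white}; by pigeonhole those values go to them, so strike black, white from Bob, Mona, Ivy, Alice.
That leaves Bob = pink. Remove pink from Ivy, Alice.
So Alice = teal.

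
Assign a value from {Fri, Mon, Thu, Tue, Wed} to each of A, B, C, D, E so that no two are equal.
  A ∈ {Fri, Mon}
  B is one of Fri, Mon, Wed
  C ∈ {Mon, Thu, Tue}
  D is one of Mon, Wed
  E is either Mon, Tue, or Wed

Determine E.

Tue

The 5 variables draw from only 5 values {Fri, Mon, Thu, Tue, Wed}, so each is used; only C can be Thu, hence C = Thu.
The 4 still-open variables together cover exactly {Fri, Mon, Tue, Wed} — 4 values for 4 variables — and Tue appears only in E's list, so E = Tue.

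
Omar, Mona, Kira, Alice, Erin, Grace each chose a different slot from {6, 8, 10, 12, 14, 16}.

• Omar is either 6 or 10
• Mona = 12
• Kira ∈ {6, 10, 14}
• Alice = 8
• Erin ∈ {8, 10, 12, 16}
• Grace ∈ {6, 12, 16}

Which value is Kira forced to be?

14

Mona must be 12 (only option left). Eliminate 12 elsewhere: Erin, Grace.
That leaves Alice = 8. Strike 8 from Erin.
The 4 still-open variables together cover exactly {6, 10, 14, 16} — 4 values for 4 variables — and 14 appears only in Kira's list, so Kira = 14.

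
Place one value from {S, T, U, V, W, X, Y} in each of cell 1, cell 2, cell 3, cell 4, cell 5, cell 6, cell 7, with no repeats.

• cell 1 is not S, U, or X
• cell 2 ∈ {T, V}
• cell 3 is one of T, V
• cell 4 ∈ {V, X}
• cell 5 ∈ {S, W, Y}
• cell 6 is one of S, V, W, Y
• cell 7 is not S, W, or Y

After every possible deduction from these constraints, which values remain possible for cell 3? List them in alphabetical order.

T, V

The 7 variables together cover exactly {S, T, U, V, W, X, Y} — 7 values for 7 variables — and U appears only in cell 7's list, so cell 7 = U.
The 6 still-open variables together cover exactly {S, T, V, W, X, Y} — 6 values for 6 variables — and X appears only in cell 4's list, so cell 4 = X.
cell 2 and cell 3 between them cover only {T, V} — a naked pair. Remove those values from cell 1, cell 6.
No further eliminations apply; cell 3 can still be any of T, V.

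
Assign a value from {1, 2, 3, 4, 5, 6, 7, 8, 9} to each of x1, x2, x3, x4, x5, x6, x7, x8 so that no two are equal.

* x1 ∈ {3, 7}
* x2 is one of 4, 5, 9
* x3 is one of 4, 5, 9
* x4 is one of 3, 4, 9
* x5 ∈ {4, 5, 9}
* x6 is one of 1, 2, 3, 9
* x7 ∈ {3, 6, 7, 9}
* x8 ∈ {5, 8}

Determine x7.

x2, x3, x5 between them cover only {4, 5, 9} — a naked triple. Remove those values from x4, x6, x7, x8.
x4 must be 3 (only option left). Strike 3 from x1, x6, x7.
x8 has just one choice, so x8 = 8.
That leaves x1 = 7. So x7 can't be 7.
So x7 = 6.

6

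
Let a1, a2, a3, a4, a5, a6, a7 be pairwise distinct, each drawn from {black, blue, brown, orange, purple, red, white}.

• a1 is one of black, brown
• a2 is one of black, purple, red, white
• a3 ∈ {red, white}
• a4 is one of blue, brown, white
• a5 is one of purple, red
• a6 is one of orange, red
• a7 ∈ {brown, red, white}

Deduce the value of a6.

Among the 7 variables, blue fits only a4 (and all 7 values in {black, blue, brown, orange, purple, red, white} must be used), so a4 = blue.
The 6 still-open variables together cover exactly {black, brown, orange, purple, red, white} — 6 values for 6 variables — and orange appears only in a6's list, so a6 = orange.

orange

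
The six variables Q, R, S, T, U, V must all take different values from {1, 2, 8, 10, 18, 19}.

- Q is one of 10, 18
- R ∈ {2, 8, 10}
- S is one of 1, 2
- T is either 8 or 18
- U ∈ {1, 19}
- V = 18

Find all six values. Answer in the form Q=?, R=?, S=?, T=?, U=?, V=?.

V has just one choice, so V = 18. Eliminate 18 elsewhere: Q, T.
Q's domain is down to {10}, so Q = 10. So R can't be 10.
T has just one choice, so T = 8. Eliminate 8 elsewhere: R.
That leaves R = 2. Eliminate 2 elsewhere: S.
S has just one choice, so S = 1. So U can't be 1.
U must be 19 (only option left).

Q=10, R=2, S=1, T=8, U=19, V=18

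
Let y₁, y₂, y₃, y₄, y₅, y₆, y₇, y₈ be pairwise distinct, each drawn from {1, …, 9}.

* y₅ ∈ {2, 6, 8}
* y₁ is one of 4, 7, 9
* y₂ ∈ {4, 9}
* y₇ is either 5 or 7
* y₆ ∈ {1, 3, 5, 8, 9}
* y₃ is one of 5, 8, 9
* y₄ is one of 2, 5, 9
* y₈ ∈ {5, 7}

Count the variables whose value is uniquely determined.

y₇ and y₈ share exactly the 2 values {5, 7}; by pigeonhole those values go to them, so strike 5, 7 from y₁, y₃, y₄, y₆.
y₁ and y₂ share exactly the 2 values {4, 9}; by pigeonhole those values go to them, so strike 4, 9 from y₃, y₄, y₆.
y₃'s domain is down to {8}, so y₃ = 8. Remove 8 from y₅, y₆.
y₄'s domain is down to {2}, so y₄ = 2. Eliminate 2 elsewhere: y₅.
That leaves y₅ = 6.
Determined: y₃=8, y₄=2, y₅=6. The other variables each still have more than one consistent value. That makes 3.

3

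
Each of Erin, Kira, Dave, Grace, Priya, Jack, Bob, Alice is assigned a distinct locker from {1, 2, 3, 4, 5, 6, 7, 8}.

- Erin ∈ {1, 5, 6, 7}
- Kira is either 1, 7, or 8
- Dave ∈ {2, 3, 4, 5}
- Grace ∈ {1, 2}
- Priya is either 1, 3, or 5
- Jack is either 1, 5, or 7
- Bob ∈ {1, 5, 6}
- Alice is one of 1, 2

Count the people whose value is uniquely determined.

3

The 8 variables together cover exactly {1, 2, 3, 4, 5, 6, 7, 8} — 8 values for 8 variables — and 4 appears only in Dave's list, so Dave = 4.
Among the 7 still-open variables, 3 fits only Priya (and all 7 values in {1, 2, 3, 5, 6, 7, 8} must be used), so Priya = 3.
The 6 still-open variables together cover exactly {1, 2, 5, 6, 7, 8} — 6 values for 6 variables — and 8 appears only in Kira's list, so Kira = 8.
The 2 variables Grace and Alice are confined to {1, 2}, which locks those values in; drop them from Erin, Jack, Bob.
Determined: Kira=8, Dave=4, Priya=3. The other people each still have more than one consistent value. That makes 3.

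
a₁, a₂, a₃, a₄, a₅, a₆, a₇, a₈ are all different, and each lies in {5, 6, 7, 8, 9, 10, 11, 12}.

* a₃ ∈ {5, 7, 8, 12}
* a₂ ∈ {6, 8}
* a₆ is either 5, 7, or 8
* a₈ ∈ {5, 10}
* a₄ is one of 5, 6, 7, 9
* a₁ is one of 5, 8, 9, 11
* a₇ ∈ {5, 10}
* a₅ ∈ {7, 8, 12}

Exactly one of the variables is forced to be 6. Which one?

Among the 8 variables, 11 fits only a₁ (and all 8 values in {5, 6, 7, 8, 9, 10, 11, 12} must be used), so a₁ = 11.
The 7 still-open variables together cover exactly {5, 6, 7, 8, 9, 10, 12} — 7 values for 7 variables — and 9 appears only in a₄'s list, so a₄ = 9.
Among the 6 still-open variables, 6 fits only a₂ (and all 6 values in {5, 6, 7, 8, 10, 12} must be used), so a₂ = 6.

a₂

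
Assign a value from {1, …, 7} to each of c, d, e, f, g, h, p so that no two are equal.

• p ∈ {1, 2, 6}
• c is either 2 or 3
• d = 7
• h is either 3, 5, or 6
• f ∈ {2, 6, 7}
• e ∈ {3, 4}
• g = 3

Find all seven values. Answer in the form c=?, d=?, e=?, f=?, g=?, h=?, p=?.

c=2, d=7, e=4, f=6, g=3, h=5, p=1

d must be 7 (only option left). So f can't be 7.
g must be 3 (only option left). Eliminate 3 elsewhere: c, e, h.
c has just one choice, so c = 2. Strike 2 from f, p.
e must be 4 (only option left).
f's domain is down to {6}, so f = 6. Strike 6 from h, p.
That leaves h = 5.
p has just one choice, so p = 1.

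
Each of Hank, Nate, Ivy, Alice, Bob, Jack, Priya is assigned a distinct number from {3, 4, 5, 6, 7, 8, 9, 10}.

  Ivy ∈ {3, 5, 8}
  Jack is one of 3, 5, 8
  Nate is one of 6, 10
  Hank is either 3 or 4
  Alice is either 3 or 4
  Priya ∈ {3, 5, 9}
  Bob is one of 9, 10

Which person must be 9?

The 7 variables draw from only 7 values {3, 4, 5, 6, 8, 9, 10}, so each is used; only Nate can be 6, hence Nate = 6.
Among the 6 still-open variables, 10 fits only Bob (and all 6 values in {3, 4, 5, 8, 9, 10} must be used), so Bob = 10.
The 5 still-open variables together cover exactly {3, 4, 5, 8, 9} — 5 values for 5 variables — and 9 appears only in Priya's list, so Priya = 9.

Priya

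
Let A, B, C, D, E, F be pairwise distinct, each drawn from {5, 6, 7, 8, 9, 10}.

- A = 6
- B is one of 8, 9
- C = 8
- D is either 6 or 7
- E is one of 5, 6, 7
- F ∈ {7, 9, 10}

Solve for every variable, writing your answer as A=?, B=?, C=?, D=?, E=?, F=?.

A=6, B=9, C=8, D=7, E=5, F=10

A must be 6 (only option left). Remove 6 from D, E.
That leaves C = 8. Strike 8 from B.
D has just one choice, so D = 7. Remove 7 from E, F.
That leaves E = 5.
That leaves B = 9. Strike 9 from F.
F's domain is down to {10}, so F = 10.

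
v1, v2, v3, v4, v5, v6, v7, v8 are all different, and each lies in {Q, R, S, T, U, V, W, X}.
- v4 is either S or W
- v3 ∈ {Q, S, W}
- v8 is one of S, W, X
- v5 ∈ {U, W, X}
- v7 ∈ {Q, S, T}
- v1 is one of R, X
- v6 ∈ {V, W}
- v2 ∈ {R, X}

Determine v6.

V

Among the 8 variables, T fits only v7 (and all 8 values in {Q, R, S, T, U, V, W, X} must be used), so v7 = T.
The 7 still-open variables draw from only 7 values {Q, R, S, U, V, W, X}, so each is used; only v3 can be Q, hence v3 = Q.
The 6 still-open variables together cover exactly {R, S, U, V, W, X} — 6 values for 6 variables — and U appears only in v5's list, so v5 = U.
The 5 still-open variables together cover exactly {R, S, V, W, X} — 5 values for 5 variables — and V appears only in v6's list, so v6 = V.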